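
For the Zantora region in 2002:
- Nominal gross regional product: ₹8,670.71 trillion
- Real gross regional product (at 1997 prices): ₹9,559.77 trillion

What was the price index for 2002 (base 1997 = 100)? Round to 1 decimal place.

90.7

price index = (Nominal / Real) × 100 = 8670.71 / 9559.77 × 100 = 90.70.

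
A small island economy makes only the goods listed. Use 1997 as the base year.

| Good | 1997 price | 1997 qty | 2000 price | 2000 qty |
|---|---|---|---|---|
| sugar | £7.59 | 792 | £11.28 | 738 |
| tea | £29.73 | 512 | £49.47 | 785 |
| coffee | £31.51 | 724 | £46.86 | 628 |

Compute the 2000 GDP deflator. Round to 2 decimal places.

157.17

Nominal GDP 2000 = 11.28·738 + 49.47·785 + 46.86·628 = 76586.67.
Real GDP 2000 (at 1997 prices) = 7.59·738 + 29.73·785 + 31.51·628 = 48727.75.
Deflator = Nominal/Real × 100 = 76586.67/48727.75 × 100 = 157.173.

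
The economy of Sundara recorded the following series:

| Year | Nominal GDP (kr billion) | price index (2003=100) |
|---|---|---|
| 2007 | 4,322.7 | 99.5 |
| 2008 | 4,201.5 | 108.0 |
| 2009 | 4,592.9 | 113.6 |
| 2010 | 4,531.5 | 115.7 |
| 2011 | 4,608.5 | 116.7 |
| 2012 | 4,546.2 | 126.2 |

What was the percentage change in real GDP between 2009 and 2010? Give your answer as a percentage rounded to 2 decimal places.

Real GDP 2009 = 4592.9/1.136 = 4043.05.
Real GDP 2010 = 4531.5/1.157 = 3916.59.
Change = 3916.59/4043.05 − 1 = -0.0313.

-3.13%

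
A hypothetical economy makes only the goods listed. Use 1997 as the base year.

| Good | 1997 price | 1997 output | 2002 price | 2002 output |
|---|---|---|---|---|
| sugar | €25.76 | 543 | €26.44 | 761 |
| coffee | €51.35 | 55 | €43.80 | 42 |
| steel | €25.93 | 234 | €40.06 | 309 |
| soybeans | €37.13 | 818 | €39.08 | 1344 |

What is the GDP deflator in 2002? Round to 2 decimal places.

Nominal GDP 2002 = 26.44·761 + 43.80·42 + 40.06·309 + 39.08·1344 = 86862.50.
Real GDP 2002 (at 1997 prices) = 25.76·761 + 51.35·42 + 25.93·309 + 37.13·1344 = 79675.15.
Deflator = Nominal/Real × 100 = 86862.50/79675.15 × 100 = 109.021.

109.02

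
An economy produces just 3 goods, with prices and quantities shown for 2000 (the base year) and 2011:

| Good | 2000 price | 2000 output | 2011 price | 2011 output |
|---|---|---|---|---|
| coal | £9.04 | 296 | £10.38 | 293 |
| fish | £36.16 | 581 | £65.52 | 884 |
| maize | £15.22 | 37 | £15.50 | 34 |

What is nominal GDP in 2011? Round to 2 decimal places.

Nominal GDP 2011 = Σ (p_2011 × q_2011) = 10.38·293 + 65.52·884 + 15.50·34 = 61488.02.

£61488.02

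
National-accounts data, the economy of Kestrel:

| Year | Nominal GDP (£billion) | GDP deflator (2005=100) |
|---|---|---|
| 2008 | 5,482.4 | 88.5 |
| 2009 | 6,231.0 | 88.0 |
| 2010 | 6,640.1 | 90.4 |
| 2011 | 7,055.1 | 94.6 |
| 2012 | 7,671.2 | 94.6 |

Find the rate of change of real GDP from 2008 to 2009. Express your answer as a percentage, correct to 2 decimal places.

14.30%

Real GDP 2008 = 5482.4/0.885 = 6194.80.
Real GDP 2009 = 6231.0/0.880 = 7080.68.
Change = 7080.68/6194.80 − 1 = 0.1430.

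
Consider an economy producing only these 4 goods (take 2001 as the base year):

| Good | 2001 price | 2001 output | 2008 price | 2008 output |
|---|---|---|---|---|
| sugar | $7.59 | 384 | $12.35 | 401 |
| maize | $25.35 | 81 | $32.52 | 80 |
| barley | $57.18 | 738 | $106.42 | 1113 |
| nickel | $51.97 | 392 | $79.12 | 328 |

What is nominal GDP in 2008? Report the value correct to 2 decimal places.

Nominal GDP 2008 = Σ (p_2008 × q_2008) = 12.35·401 + 32.52·80 + 106.42·1113 + 79.12·328 = 151950.77.

$151950.77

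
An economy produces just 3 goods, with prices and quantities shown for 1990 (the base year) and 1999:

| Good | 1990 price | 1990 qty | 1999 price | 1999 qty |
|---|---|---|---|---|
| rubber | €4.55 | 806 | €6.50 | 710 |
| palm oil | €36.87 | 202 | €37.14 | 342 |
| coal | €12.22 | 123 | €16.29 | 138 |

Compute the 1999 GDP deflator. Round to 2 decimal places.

Nominal GDP 1999 = 6.50·710 + 37.14·342 + 16.29·138 = 19564.90.
Real GDP 1999 (at 1990 prices) = 4.55·710 + 36.87·342 + 12.22·138 = 17526.40.
Deflator = Nominal/Real × 100 = 19564.90/17526.40 × 100 = 111.631.

111.63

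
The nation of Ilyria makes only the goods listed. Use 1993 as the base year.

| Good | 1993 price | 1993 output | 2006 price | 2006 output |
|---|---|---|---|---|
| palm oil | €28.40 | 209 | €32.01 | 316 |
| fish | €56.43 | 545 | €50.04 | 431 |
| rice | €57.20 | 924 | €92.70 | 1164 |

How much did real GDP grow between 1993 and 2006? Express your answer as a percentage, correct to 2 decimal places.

Real GDP 1993 = Nominal GDP 1993 = 28.40·209 + 56.43·545 + 57.20·924 = 89542.75.
Real GDP 2006 (at 1993 prices) = 28.40·316 + 56.43·431 + 57.20·1164 = 99876.53.
Real growth = 99876.53/89542.75 − 1 = 0.1154.

11.54%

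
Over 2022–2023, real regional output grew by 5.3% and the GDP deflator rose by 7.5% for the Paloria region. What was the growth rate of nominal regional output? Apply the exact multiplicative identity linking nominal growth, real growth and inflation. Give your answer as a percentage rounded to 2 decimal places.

(1 + g_nom) = (1 + g_real)(1 + π) = 1.0530 × 1.0750 = 1.13198.

13.20%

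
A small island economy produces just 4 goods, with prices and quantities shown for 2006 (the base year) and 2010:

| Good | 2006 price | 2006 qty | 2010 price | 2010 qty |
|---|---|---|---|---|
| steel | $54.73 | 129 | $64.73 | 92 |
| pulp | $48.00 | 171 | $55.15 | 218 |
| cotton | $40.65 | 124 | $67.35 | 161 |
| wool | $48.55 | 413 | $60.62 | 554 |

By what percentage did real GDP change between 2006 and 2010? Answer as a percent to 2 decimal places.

Real GDP 2006 = Nominal GDP 2006 = 54.73·129 + 48.00·171 + 40.65·124 + 48.55·413 = 40359.92.
Real GDP 2010 (at 2006 prices) = 54.73·92 + 48.00·218 + 40.65·161 + 48.55·554 = 48940.51.
Real growth = 48940.51/40359.92 − 1 = 0.2126.

21.26%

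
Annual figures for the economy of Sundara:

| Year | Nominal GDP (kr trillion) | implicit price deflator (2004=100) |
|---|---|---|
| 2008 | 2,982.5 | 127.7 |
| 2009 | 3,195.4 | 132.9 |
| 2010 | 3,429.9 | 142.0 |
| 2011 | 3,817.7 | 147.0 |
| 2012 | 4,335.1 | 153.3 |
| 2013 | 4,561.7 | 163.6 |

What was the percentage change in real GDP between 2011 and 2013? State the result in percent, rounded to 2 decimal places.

Real GDP 2011 = 3817.7/1.470 = 2597.07.
Real GDP 2013 = 4561.7/1.636 = 2788.33.
Change = 2788.33/2597.07 − 1 = 0.0736.

7.36%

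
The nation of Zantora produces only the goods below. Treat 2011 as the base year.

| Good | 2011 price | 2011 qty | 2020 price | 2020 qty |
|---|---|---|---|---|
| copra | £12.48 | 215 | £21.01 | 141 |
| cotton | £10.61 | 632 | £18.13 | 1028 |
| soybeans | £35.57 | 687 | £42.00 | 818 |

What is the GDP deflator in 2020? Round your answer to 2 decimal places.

133.98

Nominal GDP 2020 = 21.01·141 + 18.13·1028 + 42.00·818 = 55956.05.
Real GDP 2020 (at 2011 prices) = 12.48·141 + 10.61·1028 + 35.57·818 = 41763.02.
Deflator = Nominal/Real × 100 = 55956.05/41763.02 × 100 = 133.985.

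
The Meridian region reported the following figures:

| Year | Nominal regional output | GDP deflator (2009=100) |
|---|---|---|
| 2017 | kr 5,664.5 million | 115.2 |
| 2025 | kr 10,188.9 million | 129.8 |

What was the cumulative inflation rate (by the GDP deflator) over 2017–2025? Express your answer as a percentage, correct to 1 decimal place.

Price-level change = 129.8 / 115.2 − 1 = 0.1267.

12.7%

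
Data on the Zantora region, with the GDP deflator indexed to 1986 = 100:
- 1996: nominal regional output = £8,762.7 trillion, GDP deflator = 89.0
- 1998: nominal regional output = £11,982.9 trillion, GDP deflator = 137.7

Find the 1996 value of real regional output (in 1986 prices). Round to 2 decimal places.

Real regional output = Nominal / (GDP deflator/100) = 8762.7 / 0.890 = 9845.73.

£9,845.73 trillion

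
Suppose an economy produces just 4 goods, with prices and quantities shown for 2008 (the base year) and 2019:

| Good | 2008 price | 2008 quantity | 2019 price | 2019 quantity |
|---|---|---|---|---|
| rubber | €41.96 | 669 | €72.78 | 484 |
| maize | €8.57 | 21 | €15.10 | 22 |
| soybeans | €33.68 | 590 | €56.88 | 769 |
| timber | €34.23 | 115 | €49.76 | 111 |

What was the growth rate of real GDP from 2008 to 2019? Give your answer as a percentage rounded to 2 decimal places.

Real GDP 2008 = Nominal GDP 2008 = 41.96·669 + 8.57·21 + 33.68·590 + 34.23·115 = 52058.86.
Real GDP 2019 (at 2008 prices) = 41.96·484 + 8.57·22 + 33.68·769 + 34.23·111 = 50196.63.
Real growth = 50196.63/52058.86 − 1 = -0.0358.

-3.58%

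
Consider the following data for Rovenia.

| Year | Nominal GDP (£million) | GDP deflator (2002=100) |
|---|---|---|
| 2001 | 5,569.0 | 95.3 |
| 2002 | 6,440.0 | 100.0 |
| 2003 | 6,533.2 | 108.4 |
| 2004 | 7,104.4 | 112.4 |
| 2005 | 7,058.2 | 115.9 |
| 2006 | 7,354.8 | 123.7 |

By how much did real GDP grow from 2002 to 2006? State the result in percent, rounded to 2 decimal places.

-7.68%

Real GDP 2002 = 6440.0/1.000 = 6440.00.
Real GDP 2006 = 7354.8/1.237 = 5945.68.
Change = 5945.68/6440.00 − 1 = -0.0768.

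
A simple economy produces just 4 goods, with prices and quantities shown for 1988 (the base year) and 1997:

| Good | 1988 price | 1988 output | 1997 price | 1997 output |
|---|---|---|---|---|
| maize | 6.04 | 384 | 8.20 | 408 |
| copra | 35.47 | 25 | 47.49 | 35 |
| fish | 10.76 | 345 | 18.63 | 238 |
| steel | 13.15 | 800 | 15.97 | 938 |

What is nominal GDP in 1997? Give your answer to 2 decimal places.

24421.55

Nominal GDP 1997 = Σ (p_1997 × q_1997) = 8.20·408 + 47.49·35 + 18.63·238 + 15.97·938 = 24421.55.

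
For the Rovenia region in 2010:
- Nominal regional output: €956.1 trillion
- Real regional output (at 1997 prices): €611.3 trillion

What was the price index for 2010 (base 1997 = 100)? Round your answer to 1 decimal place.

156.4

price index = (Nominal / Real) × 100 = 956.1 / 611.3 × 100 = 156.40.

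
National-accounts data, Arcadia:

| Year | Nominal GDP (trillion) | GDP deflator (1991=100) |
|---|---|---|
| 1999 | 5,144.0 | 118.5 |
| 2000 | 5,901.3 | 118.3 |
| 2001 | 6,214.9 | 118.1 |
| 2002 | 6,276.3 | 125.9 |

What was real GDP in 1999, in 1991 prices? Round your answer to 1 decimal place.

Real GDP 1999 = 5144.0 / 1.185 = 4340.93.

4,340.9 trillion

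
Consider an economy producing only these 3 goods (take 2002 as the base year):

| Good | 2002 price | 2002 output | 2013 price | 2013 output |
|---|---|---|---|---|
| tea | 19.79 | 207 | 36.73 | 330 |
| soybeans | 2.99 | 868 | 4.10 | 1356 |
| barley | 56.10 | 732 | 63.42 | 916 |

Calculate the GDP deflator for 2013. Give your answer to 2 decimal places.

122.27

Nominal GDP 2013 = 36.73·330 + 4.10·1356 + 63.42·916 = 75773.22.
Real GDP 2013 (at 2002 prices) = 19.79·330 + 2.99·1356 + 56.10·916 = 61972.74.
Deflator = Nominal/Real × 100 = 75773.22/61972.74 × 100 = 122.269.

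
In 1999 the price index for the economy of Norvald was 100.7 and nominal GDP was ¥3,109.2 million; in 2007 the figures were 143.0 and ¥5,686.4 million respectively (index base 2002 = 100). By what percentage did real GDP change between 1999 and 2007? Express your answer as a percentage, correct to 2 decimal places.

Deflate each year: 1999 → 3109.2/1.007 = 3087.59; 2007 → 5686.4/1.430 = 3976.50.
So real GDP changed by 3976.50/3087.59 − 1 = 0.2879, i.e. 28.79%.

28.79%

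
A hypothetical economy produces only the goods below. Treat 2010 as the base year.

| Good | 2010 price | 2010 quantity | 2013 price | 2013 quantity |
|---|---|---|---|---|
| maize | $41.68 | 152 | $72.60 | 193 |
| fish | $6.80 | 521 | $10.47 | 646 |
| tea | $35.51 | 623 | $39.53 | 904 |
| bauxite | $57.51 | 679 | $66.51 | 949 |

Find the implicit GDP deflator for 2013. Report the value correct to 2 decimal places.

120.70

Nominal GDP 2013 = 72.60·193 + 10.47·646 + 39.53·904 + 66.51·949 = 119628.53.
Real GDP 2013 (at 2010 prices) = 41.68·193 + 6.80·646 + 35.51·904 + 57.51·949 = 99115.07.
Deflator = Nominal/Real × 100 = 119628.53/99115.07 × 100 = 120.697.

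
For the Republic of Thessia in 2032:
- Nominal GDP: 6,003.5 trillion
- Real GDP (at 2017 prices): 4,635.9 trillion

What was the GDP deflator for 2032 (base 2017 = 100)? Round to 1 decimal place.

129.5

GDP deflator = (Nominal / Real) × 100 = 6003.5 / 4635.9 × 100 = 129.50.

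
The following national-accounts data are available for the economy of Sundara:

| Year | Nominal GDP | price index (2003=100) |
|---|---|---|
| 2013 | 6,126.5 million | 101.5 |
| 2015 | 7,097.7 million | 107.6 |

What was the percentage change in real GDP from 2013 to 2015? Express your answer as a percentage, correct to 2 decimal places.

9.28%

Deflate each year: 2013 → 6126.5/1.015 = 6035.96; 2015 → 7097.7/1.076 = 6596.38.
So real GDP changed by 6596.38/6035.96 − 1 = 0.0928, i.e. 9.28%.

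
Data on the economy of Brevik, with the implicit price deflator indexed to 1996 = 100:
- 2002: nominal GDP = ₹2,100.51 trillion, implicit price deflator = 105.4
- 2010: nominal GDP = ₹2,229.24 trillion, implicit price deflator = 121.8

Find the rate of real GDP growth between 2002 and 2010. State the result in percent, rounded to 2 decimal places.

-8.16%

Real GDP 2002 = 2100.51 / 1.054 = 1992.89.
Real GDP 2010 = 2229.24 / 1.218 = 1830.25.
Real growth = 1830.25 / 1992.89 − 1 = -0.0816.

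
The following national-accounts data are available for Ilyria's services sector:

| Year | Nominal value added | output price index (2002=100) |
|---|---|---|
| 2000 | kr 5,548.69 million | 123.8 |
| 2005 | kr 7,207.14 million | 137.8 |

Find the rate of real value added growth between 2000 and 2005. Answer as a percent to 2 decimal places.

Deflate each year: 2000 → 5548.69/1.238 = 4481.98; 2005 → 7207.14/1.378 = 5230.15.
So real value added changed by 5230.15/4481.98 − 1 = 0.1669, i.e. 16.69%.

16.69%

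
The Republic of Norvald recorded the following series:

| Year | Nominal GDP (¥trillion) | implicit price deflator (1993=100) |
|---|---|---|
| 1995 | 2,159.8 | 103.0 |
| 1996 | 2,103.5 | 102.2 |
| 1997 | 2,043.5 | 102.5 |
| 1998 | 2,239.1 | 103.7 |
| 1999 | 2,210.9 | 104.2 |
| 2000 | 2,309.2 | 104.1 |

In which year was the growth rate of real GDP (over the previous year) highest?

1996: real = 2103.5/1.022 = 2058.22; growth vs 1995 (2096.89) = -1.84%.
1997: real = 2043.5/1.025 = 1993.66; growth vs 1996 (2058.22) = -3.14%.
1998: real = 2239.1/1.037 = 2159.21; growth vs 1997 (1993.66) = 8.30%.
1999: real = 2210.9/1.042 = 2121.79; growth vs 1998 (2159.21) = -1.73%.
2000: real = 2309.2/1.041 = 2218.25; growth vs 1999 (2121.79) = 4.55%.

1998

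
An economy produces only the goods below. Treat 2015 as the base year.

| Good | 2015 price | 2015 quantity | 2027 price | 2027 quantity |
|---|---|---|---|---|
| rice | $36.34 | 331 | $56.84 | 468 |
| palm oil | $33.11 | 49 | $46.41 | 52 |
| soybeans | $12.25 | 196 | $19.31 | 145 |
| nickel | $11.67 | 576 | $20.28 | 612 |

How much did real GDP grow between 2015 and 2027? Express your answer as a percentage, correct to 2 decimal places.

21.40%

Real GDP 2015 = Nominal GDP 2015 = 36.34·331 + 33.11·49 + 12.25·196 + 11.67·576 = 22773.85.
Real GDP 2027 (at 2015 prices) = 36.34·468 + 33.11·52 + 12.25·145 + 11.67·612 = 27647.13.
Real growth = 27647.13/22773.85 − 1 = 0.2140.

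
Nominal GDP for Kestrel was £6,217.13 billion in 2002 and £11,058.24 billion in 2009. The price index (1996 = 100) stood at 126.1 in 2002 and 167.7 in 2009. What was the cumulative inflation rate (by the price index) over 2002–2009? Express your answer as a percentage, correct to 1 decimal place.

33.0%

Price-level change = 167.7 / 126.1 − 1 = 0.3299.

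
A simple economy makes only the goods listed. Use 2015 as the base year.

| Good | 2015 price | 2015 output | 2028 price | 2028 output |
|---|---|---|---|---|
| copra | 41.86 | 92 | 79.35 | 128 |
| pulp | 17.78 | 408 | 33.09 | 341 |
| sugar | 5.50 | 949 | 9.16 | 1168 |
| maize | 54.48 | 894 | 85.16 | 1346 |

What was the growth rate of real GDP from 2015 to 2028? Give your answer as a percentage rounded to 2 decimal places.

40.20%

Real GDP 2015 = Nominal GDP 2015 = 41.86·92 + 17.78·408 + 5.50·949 + 54.48·894 = 65029.98.
Real GDP 2028 (at 2015 prices) = 41.86·128 + 17.78·341 + 5.50·1168 + 54.48·1346 = 91175.14.
Real growth = 91175.14/65029.98 − 1 = 0.4020.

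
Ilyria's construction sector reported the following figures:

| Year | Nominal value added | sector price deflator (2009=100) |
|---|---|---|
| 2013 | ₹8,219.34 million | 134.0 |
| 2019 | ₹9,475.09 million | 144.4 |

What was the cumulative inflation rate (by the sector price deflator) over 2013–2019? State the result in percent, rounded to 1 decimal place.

Price-level change = 144.4 / 134.0 − 1 = 0.0776.

7.8%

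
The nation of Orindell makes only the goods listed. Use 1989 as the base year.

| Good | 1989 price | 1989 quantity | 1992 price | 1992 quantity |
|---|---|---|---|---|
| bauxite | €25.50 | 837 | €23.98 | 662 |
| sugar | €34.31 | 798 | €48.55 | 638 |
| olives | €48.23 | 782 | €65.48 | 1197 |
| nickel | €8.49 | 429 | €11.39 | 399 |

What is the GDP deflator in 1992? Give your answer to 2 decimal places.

129.92

Nominal GDP 1992 = 23.98·662 + 48.55·638 + 65.48·1197 + 11.39·399 = 129773.83.
Real GDP 1992 (at 1989 prices) = 25.50·662 + 34.31·638 + 48.23·1197 + 8.49·399 = 99889.60.
Deflator = Nominal/Real × 100 = 129773.83/99889.60 × 100 = 129.917.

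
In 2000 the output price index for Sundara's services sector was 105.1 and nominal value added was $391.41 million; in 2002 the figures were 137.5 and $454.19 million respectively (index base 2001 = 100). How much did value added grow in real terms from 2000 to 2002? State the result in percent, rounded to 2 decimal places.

-11.30%

Real value added 2000 = 391.41 / 1.051 = 372.42.
Real value added 2002 = 454.19 / 1.375 = 330.32.
Real growth = 330.32 / 372.42 − 1 = -0.1130.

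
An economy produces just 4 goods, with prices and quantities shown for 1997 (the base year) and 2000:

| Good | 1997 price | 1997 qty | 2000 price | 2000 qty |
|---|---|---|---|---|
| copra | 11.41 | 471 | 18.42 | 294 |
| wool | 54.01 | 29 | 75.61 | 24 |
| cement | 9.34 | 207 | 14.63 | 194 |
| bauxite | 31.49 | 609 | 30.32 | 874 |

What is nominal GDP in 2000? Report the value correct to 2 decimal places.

36568.02

Nominal GDP 2000 = Σ (p_2000 × q_2000) = 18.42·294 + 75.61·24 + 14.63·194 + 30.32·874 = 36568.02.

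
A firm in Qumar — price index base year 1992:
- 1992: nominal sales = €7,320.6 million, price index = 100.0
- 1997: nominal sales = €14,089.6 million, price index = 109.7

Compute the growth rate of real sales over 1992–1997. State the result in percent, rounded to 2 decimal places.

Deflate each year: 1992 → 7320.6/1.000 = 7320.60; 1997 → 14089.6/1.097 = 12843.76.
So real sales changed by 12843.76/7320.60 − 1 = 0.7545, i.e. 75.45%.

75.45%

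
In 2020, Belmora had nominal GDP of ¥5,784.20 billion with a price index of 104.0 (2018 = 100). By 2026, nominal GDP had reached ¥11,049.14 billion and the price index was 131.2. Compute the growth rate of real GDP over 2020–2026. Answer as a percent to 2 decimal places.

Real GDP 2020 = 5784.20 / 1.040 = 5561.73.
Real GDP 2026 = 11049.14 / 1.312 = 8421.60.
Real growth = 8421.60 / 5561.73 − 1 = 0.5142.

51.42%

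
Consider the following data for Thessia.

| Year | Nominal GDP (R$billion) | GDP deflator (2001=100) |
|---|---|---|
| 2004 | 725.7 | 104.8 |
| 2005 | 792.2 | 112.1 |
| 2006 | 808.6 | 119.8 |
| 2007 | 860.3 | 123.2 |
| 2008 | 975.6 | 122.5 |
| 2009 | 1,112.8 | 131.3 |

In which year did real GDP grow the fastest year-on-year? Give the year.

2005: real = 792.2/1.121 = 706.69; growth vs 2004 (692.46) = 2.05%.
2006: real = 808.6/1.198 = 674.96; growth vs 2005 (706.69) = -4.49%.
2007: real = 860.3/1.232 = 698.30; growth vs 2006 (674.96) = 3.46%.
2008: real = 975.6/1.225 = 796.41; growth vs 2007 (698.30) = 14.05%.
2009: real = 1112.8/1.313 = 847.52; growth vs 2008 (796.41) = 6.42%.

2008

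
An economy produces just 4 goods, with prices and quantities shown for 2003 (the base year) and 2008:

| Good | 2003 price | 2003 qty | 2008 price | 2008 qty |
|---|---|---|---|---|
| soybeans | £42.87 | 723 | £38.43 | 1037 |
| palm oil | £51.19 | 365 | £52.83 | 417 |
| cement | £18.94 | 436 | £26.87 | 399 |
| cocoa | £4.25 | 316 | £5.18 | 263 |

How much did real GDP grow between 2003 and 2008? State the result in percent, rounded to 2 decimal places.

25.64%

Real GDP 2003 = Nominal GDP 2003 = 42.87·723 + 51.19·365 + 18.94·436 + 4.25·316 = 59280.20.
Real GDP 2008 (at 2003 prices) = 42.87·1037 + 51.19·417 + 18.94·399 + 4.25·263 = 74477.23.
Real growth = 74477.23/59280.20 − 1 = 0.2564.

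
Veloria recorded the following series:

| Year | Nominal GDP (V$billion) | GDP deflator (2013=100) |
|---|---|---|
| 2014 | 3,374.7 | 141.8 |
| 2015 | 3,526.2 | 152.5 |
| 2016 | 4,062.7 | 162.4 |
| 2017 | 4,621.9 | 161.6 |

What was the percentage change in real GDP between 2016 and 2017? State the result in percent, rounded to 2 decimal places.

Real GDP 2016 = 4062.7/1.624 = 2501.66.
Real GDP 2017 = 4621.9/1.616 = 2860.09.
Change = 2860.09/2501.66 − 1 = 0.1433.

14.33%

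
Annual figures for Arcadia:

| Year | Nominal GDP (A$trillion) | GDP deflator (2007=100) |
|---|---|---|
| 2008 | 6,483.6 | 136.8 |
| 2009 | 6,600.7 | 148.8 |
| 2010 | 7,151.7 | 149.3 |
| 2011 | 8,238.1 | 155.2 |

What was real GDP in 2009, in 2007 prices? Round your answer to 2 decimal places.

Real GDP 2009 = 6600.7 / 1.488 = 4435.95.

A$4,435.95 trillion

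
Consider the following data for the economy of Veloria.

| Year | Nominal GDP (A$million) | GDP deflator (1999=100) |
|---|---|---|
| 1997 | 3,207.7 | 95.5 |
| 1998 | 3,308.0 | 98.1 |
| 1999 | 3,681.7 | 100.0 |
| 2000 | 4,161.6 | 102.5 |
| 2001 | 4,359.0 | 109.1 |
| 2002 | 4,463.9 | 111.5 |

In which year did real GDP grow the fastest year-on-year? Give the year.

2000

1998: real = 3308.0/0.981 = 3372.07; growth vs 1997 (3358.85) = 0.39%.
1999: real = 3681.7/1.000 = 3681.70; growth vs 1998 (3372.07) = 9.18%.
2000: real = 4161.6/1.025 = 4060.10; growth vs 1999 (3681.70) = 10.28%.
2001: real = 4359.0/1.091 = 3995.42; growth vs 2000 (4060.10) = -1.59%.
2002: real = 4463.9/1.115 = 4003.50; growth vs 2001 (3995.42) = 0.20%.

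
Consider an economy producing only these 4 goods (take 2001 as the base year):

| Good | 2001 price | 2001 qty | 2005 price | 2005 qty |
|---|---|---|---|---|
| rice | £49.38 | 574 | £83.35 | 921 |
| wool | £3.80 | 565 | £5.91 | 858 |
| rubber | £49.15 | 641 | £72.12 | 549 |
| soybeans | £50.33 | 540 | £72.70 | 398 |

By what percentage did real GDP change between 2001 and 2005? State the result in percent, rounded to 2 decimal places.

7.38%

Real GDP 2001 = Nominal GDP 2001 = 49.38·574 + 3.80·565 + 49.15·641 + 50.33·540 = 89174.47.
Real GDP 2005 (at 2001 prices) = 49.38·921 + 3.80·858 + 49.15·549 + 50.33·398 = 95754.07.
Real growth = 95754.07/89174.47 − 1 = 0.0738.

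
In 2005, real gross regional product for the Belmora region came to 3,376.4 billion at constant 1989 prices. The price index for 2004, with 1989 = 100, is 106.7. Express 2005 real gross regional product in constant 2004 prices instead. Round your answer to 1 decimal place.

3,602.6 billion

Real gross regional product in 2004 prices = Real gross regional product in 1989 prices × (P_2004/P_1989) = 3376.4 × 1.067 = 3602.62.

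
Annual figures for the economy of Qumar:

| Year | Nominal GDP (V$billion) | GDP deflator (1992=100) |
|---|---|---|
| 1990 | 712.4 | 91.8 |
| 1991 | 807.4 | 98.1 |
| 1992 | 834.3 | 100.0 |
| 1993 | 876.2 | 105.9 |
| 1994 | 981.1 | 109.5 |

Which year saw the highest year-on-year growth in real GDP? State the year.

1994

1991: real = 807.4/0.981 = 823.04; growth vs 1990 (776.03) = 6.06%.
1992: real = 834.3/1.000 = 834.30; growth vs 1991 (823.04) = 1.37%.
1993: real = 876.2/1.059 = 827.38; growth vs 1992 (834.30) = -0.83%.
1994: real = 981.1/1.095 = 895.98; growth vs 1993 (827.38) = 8.29%.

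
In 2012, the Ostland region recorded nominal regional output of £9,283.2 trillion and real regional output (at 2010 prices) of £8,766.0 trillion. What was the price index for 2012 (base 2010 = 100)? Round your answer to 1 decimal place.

price index = (Nominal / Real) × 100 = 9283.2 / 8766.0 × 100 = 105.90.

105.9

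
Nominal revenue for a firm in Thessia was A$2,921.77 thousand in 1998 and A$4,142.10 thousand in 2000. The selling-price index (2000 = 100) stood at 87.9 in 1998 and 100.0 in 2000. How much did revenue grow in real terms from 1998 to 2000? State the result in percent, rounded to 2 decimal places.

Real revenue 1998 = 2921.77 / 0.879 = 3323.97.
Real revenue 2000 = 4142.10 / 1.000 = 4142.10.
Real growth = 4142.10 / 3323.97 − 1 = 0.2461.

24.61%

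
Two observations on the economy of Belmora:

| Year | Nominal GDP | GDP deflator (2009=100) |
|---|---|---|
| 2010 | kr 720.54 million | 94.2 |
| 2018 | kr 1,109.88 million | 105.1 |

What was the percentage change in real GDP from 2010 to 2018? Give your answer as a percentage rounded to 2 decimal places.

Real GDP 2010 = 720.54 / 0.942 = 764.90.
Real GDP 2018 = 1109.88 / 1.051 = 1056.02.
Real growth = 1056.02 / 764.90 − 1 = 0.3806.

38.06%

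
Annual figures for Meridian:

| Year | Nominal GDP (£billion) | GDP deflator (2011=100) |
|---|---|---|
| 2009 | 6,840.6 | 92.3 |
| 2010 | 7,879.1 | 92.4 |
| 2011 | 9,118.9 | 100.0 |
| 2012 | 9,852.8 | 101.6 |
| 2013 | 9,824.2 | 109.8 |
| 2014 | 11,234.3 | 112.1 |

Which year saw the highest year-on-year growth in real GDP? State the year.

2010

2010: real = 7879.1/0.924 = 8527.16; growth vs 2009 (7411.27) = 15.06%.
2011: real = 9118.9/1.000 = 9118.90; growth vs 2010 (8527.16) = 6.94%.
2012: real = 9852.8/1.016 = 9697.64; growth vs 2011 (9118.90) = 6.35%.
2013: real = 9824.2/1.098 = 8947.36; growth vs 2012 (9697.64) = -7.74%.
2014: real = 11234.3/1.121 = 10021.68; growth vs 2013 (8947.36) = 12.01%.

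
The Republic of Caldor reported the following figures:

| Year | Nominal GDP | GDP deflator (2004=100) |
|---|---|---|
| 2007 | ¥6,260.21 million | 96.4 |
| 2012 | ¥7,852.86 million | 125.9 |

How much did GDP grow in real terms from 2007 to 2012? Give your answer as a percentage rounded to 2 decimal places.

Deflate each year: 2007 → 6260.21/0.964 = 6493.99; 2012 → 7852.86/1.259 = 6237.38.
So real GDP changed by 6237.38/6493.99 − 1 = -0.0395, i.e. -3.95%.

-3.95%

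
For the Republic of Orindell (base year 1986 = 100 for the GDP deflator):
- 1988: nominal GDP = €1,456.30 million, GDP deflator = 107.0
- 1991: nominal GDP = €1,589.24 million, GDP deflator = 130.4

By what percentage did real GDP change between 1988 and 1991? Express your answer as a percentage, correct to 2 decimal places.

Deflate each year: 1988 → 1456.30/1.070 = 1361.03; 1991 → 1589.24/1.304 = 1218.74.
So real GDP changed by 1218.74/1361.03 − 1 = -0.1045, i.e. -10.45%.

-10.45%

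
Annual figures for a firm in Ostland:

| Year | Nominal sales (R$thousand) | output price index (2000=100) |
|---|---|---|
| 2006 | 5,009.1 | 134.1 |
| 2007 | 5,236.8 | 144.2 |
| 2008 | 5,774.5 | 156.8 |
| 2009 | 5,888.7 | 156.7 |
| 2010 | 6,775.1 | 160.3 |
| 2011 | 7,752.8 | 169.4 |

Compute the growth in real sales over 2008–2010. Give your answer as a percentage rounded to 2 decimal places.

14.77%

Real sales 2008 = 5774.5/1.568 = 3682.72.
Real sales 2010 = 6775.1/1.603 = 4226.51.
Change = 4226.51/3682.72 − 1 = 0.1477.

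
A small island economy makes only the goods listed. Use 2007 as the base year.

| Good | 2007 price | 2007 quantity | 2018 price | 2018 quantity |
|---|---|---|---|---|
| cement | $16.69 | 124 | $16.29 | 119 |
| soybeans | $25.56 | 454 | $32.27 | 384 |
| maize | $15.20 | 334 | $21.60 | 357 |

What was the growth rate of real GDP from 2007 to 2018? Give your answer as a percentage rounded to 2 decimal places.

Real GDP 2007 = Nominal GDP 2007 = 16.69·124 + 25.56·454 + 15.20·334 = 18750.60.
Real GDP 2018 (at 2007 prices) = 16.69·119 + 25.56·384 + 15.20·357 = 17227.55.
Real growth = 17227.55/18750.60 − 1 = -0.0812.

-8.12%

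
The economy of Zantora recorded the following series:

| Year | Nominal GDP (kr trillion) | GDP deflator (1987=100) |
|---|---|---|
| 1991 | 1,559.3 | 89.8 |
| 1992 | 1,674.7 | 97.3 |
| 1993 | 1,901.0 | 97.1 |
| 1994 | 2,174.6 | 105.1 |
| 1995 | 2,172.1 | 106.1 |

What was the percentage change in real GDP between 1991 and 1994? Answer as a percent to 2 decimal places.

Real GDP 1991 = 1559.3/0.898 = 1736.41.
Real GDP 1994 = 2174.6/1.051 = 2069.08.
Change = 2069.08/1736.41 − 1 = 0.1916.

19.16%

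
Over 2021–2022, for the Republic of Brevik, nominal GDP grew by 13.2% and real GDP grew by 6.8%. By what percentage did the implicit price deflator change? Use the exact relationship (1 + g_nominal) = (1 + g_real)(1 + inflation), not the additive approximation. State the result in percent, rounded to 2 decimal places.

(1 + g_nom) = (1 + g_real)(1 + π), so π = 1.1320 / 1.0680 − 1 = 0.05993.

5.99%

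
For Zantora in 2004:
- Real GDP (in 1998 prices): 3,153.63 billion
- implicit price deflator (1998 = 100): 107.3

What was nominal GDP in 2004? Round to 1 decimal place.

Nominal GDP = Real × (implicit price deflator/100) = 3153.63 × 1.073 = 3383.84.

3,383.8 billion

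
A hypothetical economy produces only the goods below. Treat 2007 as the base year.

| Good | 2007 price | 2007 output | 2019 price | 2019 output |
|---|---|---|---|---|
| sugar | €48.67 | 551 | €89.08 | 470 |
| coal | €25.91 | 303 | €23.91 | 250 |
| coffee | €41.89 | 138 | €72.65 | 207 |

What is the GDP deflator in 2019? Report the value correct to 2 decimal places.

165.38

Nominal GDP 2019 = 89.08·470 + 23.91·250 + 72.65·207 = 62883.65.
Real GDP 2019 (at 2007 prices) = 48.67·470 + 25.91·250 + 41.89·207 = 38023.63.
Deflator = Nominal/Real × 100 = 62883.65/38023.63 × 100 = 165.380.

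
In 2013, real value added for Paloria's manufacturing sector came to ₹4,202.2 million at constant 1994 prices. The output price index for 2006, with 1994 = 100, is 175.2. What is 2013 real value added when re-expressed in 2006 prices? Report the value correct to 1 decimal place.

₹7,362.3 million

Real value added in 2006 prices = Real value added in 1994 prices × (P_2006/P_1994) = 4202.2 × 1.752 = 7362.25.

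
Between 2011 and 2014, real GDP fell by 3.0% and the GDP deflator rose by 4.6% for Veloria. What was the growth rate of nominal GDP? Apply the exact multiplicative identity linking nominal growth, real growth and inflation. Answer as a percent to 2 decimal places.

(1 + g_nom) = (1 + g_real)(1 + π) = 0.9700 × 1.0460 = 1.01462.

1.46%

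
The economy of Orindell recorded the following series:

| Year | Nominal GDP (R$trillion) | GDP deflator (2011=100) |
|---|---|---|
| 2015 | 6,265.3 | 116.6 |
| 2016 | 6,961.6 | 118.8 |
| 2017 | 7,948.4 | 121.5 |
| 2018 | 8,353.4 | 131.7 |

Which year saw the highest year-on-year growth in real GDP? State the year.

2016: real = 6961.6/1.188 = 5859.93; growth vs 2015 (5373.33) = 9.06%.
2017: real = 7948.4/1.215 = 6541.89; growth vs 2016 (5859.93) = 11.64%.
2018: real = 8353.4/1.317 = 6342.75; growth vs 2017 (6541.89) = -3.04%.

2017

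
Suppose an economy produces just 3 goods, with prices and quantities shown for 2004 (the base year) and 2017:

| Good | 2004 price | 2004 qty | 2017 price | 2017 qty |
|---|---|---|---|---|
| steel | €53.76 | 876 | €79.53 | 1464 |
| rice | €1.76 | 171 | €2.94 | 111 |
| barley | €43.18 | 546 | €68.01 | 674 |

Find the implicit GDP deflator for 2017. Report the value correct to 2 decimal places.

Nominal GDP 2017 = 79.53·1464 + 2.94·111 + 68.01·674 = 162597.00.
Real GDP 2017 (at 2004 prices) = 53.76·1464 + 1.76·111 + 43.18·674 = 108003.32.
Deflator = Nominal/Real × 100 = 162597.00/108003.32 × 100 = 150.548.

150.55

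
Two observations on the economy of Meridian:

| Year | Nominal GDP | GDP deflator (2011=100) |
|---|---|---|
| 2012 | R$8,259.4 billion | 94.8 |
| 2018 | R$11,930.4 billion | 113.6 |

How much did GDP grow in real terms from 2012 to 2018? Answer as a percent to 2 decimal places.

20.54%

Real GDP 2012 = 8259.4 / 0.948 = 8712.45.
Real GDP 2018 = 11930.4 / 1.136 = 10502.11.
Real growth = 10502.11 / 8712.45 − 1 = 0.2054.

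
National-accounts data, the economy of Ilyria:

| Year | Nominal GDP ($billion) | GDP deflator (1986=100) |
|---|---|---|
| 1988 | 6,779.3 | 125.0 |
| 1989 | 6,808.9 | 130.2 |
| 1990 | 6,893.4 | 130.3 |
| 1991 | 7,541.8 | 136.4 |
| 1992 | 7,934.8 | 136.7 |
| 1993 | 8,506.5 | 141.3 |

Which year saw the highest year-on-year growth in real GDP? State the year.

1992

1989: real = 6808.9/1.302 = 5229.57; growth vs 1988 (5423.44) = -3.57%.
1990: real = 6893.4/1.303 = 5290.41; growth vs 1989 (5229.57) = 1.16%.
1991: real = 7541.8/1.364 = 5529.18; growth vs 1990 (5290.41) = 4.51%.
1992: real = 7934.8/1.367 = 5804.54; growth vs 1991 (5529.18) = 4.98%.
1993: real = 8506.5/1.413 = 6020.17; growth vs 1992 (5804.54) = 3.71%.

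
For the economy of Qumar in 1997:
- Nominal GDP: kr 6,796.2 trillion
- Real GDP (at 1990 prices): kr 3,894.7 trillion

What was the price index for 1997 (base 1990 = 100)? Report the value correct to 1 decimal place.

price index = (Nominal / Real) × 100 = 6796.2 / 3894.7 × 100 = 174.50.

174.5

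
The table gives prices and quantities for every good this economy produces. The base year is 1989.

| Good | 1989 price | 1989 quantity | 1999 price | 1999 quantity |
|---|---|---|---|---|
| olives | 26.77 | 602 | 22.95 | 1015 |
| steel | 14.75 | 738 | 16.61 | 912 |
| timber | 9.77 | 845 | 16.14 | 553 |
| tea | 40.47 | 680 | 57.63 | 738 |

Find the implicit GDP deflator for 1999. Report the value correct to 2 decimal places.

118.45

Nominal GDP 1999 = 22.95·1015 + 16.61·912 + 16.14·553 + 57.63·738 = 89898.93.
Real GDP 1999 (at 1989 prices) = 26.77·1015 + 14.75·912 + 9.77·553 + 40.47·738 = 75893.22.
Deflator = Nominal/Real × 100 = 89898.93/75893.22 × 100 = 118.454.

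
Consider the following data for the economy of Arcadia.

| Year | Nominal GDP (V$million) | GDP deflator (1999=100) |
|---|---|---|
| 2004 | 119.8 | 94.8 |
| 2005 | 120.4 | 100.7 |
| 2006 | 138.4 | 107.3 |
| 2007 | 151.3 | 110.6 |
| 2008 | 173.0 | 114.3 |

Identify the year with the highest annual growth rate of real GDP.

2008

2005: real = 120.4/1.007 = 119.56; growth vs 2004 (126.37) = -5.39%.
2006: real = 138.4/1.073 = 128.98; growth vs 2005 (119.56) = 7.88%.
2007: real = 151.3/1.106 = 136.80; growth vs 2006 (128.98) = 6.06%.
2008: real = 173.0/1.143 = 151.36; growth vs 2007 (136.80) = 10.64%.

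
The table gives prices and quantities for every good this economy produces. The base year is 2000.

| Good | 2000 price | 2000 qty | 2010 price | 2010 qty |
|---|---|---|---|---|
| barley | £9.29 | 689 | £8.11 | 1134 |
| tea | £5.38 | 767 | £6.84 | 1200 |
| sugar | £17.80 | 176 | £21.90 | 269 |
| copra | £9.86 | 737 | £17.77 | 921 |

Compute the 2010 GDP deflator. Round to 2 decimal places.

128.52

Nominal GDP 2010 = 8.11·1134 + 6.84·1200 + 21.90·269 + 17.77·921 = 39662.01.
Real GDP 2010 (at 2000 prices) = 9.29·1134 + 5.38·1200 + 17.80·269 + 9.86·921 = 30860.12.
Deflator = Nominal/Real × 100 = 39662.01/30860.12 × 100 = 128.522.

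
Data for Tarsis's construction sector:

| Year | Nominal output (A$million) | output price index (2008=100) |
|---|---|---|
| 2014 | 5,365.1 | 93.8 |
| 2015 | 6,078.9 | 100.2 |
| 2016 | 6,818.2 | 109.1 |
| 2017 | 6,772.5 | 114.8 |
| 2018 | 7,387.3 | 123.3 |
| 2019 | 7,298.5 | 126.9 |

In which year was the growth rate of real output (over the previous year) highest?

2015

2015: real = 6078.9/1.002 = 6066.77; growth vs 2014 (5719.72) = 6.07%.
2016: real = 6818.2/1.091 = 6249.50; growth vs 2015 (6066.77) = 3.01%.
2017: real = 6772.5/1.148 = 5899.39; growth vs 2016 (6249.50) = -5.60%.
2018: real = 7387.3/1.233 = 5991.32; growth vs 2017 (5899.39) = 1.56%.
2019: real = 7298.5/1.269 = 5751.38; growth vs 2018 (5991.32) = -4.00%.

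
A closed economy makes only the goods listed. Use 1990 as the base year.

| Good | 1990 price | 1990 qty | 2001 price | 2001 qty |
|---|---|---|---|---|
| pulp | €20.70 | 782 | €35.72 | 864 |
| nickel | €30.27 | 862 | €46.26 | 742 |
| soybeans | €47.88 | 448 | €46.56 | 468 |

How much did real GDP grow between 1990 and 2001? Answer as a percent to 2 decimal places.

Real GDP 1990 = Nominal GDP 1990 = 20.70·782 + 30.27·862 + 47.88·448 = 63730.38.
Real GDP 2001 (at 1990 prices) = 20.70·864 + 30.27·742 + 47.88·468 = 62752.98.
Real growth = 62752.98/63730.38 − 1 = -0.0153.

-1.53%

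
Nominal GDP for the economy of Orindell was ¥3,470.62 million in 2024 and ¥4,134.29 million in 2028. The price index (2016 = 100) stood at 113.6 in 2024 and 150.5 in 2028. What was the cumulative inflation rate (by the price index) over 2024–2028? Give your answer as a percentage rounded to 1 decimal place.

Price-level change = 150.5 / 113.6 − 1 = 0.3248.

32.5%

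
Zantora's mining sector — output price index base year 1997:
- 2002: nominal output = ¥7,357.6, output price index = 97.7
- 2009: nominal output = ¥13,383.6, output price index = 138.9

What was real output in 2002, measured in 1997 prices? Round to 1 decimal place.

¥7,530.8

Real output = Nominal / (output price index/100) = 7357.6 / 0.977 = 7530.81.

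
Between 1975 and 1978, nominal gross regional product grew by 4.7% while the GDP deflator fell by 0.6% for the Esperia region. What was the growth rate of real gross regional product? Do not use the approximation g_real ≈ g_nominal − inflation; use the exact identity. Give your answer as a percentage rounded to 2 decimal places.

5.33%

(1 + g_nom) = (1 + g_real)(1 + π), so g_real = 1.0470 / 0.9940 − 1 = 0.05332.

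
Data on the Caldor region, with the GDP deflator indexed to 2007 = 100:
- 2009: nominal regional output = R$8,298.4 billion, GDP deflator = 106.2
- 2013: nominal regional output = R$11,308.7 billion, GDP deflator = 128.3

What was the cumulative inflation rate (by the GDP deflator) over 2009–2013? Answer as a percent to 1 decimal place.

Price-level change = 128.3 / 106.2 − 1 = 0.2081.

20.8%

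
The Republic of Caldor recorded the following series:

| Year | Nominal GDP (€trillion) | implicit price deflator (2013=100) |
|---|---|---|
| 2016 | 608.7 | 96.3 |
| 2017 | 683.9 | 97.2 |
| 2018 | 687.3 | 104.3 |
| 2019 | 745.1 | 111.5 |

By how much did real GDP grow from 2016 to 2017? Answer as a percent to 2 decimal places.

11.31%

Real GDP 2016 = 608.7/0.963 = 632.09.
Real GDP 2017 = 683.9/0.972 = 703.60.
Change = 703.60/632.09 − 1 = 0.1131.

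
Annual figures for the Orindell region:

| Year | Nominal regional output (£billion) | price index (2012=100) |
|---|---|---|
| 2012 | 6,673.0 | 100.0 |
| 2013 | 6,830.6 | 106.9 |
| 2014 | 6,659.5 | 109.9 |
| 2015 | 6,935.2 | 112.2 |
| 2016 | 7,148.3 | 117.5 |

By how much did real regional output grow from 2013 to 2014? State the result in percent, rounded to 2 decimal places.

Real regional output 2013 = 6830.6/1.069 = 6389.71.
Real regional output 2014 = 6659.5/1.099 = 6059.60.
Change = 6059.60/6389.71 − 1 = -0.0517.

-5.17%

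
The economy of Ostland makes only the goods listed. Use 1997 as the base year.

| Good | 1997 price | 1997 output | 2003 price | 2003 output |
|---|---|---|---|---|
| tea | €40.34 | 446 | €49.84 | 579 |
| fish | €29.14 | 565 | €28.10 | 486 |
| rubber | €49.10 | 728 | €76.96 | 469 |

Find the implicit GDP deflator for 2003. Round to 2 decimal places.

Nominal GDP 2003 = 49.84·579 + 28.10·486 + 76.96·469 = 78608.20.
Real GDP 2003 (at 1997 prices) = 40.34·579 + 29.14·486 + 49.10·469 = 60546.80.
Deflator = Nominal/Real × 100 = 78608.20/60546.80 × 100 = 129.830.

129.83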